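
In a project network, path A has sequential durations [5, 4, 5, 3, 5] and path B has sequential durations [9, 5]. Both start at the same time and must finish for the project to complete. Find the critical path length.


Path A total = 5 + 4 + 5 + 3 + 5 = 22
Path B total = 9 + 5 = 14
Critical path = longest path = max(22, 14) = 22

22


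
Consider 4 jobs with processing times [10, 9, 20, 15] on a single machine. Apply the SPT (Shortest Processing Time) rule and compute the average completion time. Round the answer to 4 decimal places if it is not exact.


Sort jobs by processing time (SPT order): [9, 10, 15, 20]
Compute completion times sequentially:
  Job 1: processing = 9, completes at 9
  Job 2: processing = 10, completes at 19
  Job 3: processing = 15, completes at 34
  Job 4: processing = 20, completes at 54
Sum of completion times = 116
Average completion time = 116/4 = 29.0

29.0


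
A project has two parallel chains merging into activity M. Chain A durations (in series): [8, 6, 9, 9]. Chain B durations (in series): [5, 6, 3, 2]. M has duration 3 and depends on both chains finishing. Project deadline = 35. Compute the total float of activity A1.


Forward pass: ES(A1) = sum of predecessors on chain A = 0
EF = ES + duration = 0 + 8 = 8
Backward pass: LF(M) = deadline = 35; LS(M) = 35 - 3 = 32
LF(A1) = LS(M) - sum(successors on chain A) = 32 - 24 = 8
LS = LF - duration = 8 - 8 = 0
Total float = LS - ES = 0 - 0 = 0

0


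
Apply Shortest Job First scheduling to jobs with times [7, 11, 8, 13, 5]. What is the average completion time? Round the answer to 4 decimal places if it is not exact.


SJF order (ascending): [5, 7, 8, 11, 13]
Completion times:
  Job 1: burst=5, C=5
  Job 2: burst=7, C=12
  Job 3: burst=8, C=20
  Job 4: burst=11, C=31
  Job 5: burst=13, C=44
Average completion = 112/5 = 22.4

22.4


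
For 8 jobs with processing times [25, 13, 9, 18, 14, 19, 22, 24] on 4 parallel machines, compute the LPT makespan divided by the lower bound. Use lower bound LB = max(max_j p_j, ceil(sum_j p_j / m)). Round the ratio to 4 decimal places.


LPT order: [25, 24, 22, 19, 18, 14, 13, 9]
Machine loads after assignment: [34, 37, 36, 37]
LPT makespan = 37
Lower bound = max(max_job, ceil(total/4)) = max(25, 36) = 36
Ratio = 37 / 36 = 1.0278

1.0278


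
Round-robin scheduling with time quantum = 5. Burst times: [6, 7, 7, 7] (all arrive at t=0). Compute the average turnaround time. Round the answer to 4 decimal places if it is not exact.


Time quantum = 5
Execution trace:
  J1 runs 5 units, time = 5
  J2 runs 5 units, time = 10
  J3 runs 5 units, time = 15
  J4 runs 5 units, time = 20
  J1 runs 1 units, time = 21
  J2 runs 2 units, time = 23
  J3 runs 2 units, time = 25
  J4 runs 2 units, time = 27
Finish times: [21, 23, 25, 27]
Average turnaround = 96/4 = 24.0

24.0


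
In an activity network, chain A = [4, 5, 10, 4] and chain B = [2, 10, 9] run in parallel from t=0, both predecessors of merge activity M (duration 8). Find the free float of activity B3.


ES(B3) = sum of predecessors on chain B = 12
EF(B3) = ES + duration = 12 + 9 = 21
Successor of B3 is M. ES(M) = max(sum(A), sum(B)) = max(23, 21) = 23
Free float = ES(successor) - EF(current) = 23 - 21 = 2

2


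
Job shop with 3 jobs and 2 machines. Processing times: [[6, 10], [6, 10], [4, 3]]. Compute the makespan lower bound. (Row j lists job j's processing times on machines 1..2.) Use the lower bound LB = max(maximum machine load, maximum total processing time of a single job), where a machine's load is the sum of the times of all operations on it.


Machine loads:
  Machine 1: 6 + 6 + 4 = 16
  Machine 2: 10 + 10 + 3 = 23
Max machine load = 23
Job totals:
  Job 1: 16
  Job 2: 16
  Job 3: 7
Max job total = 16
Lower bound = max(23, 16) = 23

23


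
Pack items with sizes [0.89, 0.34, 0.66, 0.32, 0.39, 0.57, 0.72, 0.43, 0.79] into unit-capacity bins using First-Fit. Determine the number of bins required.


Place items sequentially using First-Fit:
  Item 0.89 -> new Bin 1
  Item 0.34 -> new Bin 2
  Item 0.66 -> Bin 2 (now 1.0)
  Item 0.32 -> new Bin 3
  Item 0.39 -> Bin 3 (now 0.71)
  Item 0.57 -> new Bin 4
  Item 0.72 -> new Bin 5
  Item 0.43 -> Bin 4 (now 1.0)
  Item 0.79 -> new Bin 6
Total bins used = 6

6


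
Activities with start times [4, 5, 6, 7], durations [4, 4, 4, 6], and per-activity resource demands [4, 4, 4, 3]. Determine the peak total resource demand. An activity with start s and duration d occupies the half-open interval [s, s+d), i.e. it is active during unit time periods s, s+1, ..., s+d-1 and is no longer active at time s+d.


Each activity i is active on [start_i, start_i + duration_i).
Compute total resource usage per time slot:
  t=0: active resources = [], total = 0
  t=1: active resources = [], total = 0
  t=2: active resources = [], total = 0
  t=3: active resources = [], total = 0
  t=4: active resources = [4], total = 4
  t=5: active resources = [4, 4], total = 8
  t=6: active resources = [4, 4, 4], total = 12
  t=7: active resources = [4, 4, 4, 3], total = 15
  t=8: active resources = [4, 4, 3], total = 11
  t=9: active resources = [4, 3], total = 7
  t=10: active resources = [3], total = 3
  t=11: active resources = [3], total = 3
  t=12: active resources = [3], total = 3
Peak resource demand = 15

15


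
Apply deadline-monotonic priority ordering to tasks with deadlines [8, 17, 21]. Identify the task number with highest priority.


Sort tasks by relative deadline (ascending):
  Task 1: deadline = 8
  Task 2: deadline = 17
  Task 3: deadline = 21
Priority order (highest first): [1, 2, 3]
Highest priority task = 1

1


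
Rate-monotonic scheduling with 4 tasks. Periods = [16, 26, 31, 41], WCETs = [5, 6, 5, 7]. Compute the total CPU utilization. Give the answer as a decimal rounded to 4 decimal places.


Compute individual utilizations (exact fractions):
  Task 1: C/T = 5/16 (approx. 0.3125)
  Task 2: C/T = 6/26 = 3/13 (approx. 0.2308)
  Task 3: C/T = 5/31 (approx. 0.1613)
  Task 4: C/T = 7/41 (approx. 0.1707)
Total utilization U = 5/16 + 3/13 + 5/31 + 7/41 = 231399/264368
Rounded to 4 decimal places: U = 0.8753
RM (Liu & Layland) bound for 4 tasks = 0.756828; compare with U = 231399/264368 (approx. 0.875291)
bound < U <= 1, so the RM sufficient condition is not met (inconclusive; an exact test such as response-time analysis is needed).

0.8753


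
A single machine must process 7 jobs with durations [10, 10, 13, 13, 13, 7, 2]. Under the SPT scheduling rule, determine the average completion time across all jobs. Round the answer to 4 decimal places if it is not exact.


Sort jobs by processing time (SPT order): [2, 7, 10, 10, 13, 13, 13]
Compute completion times sequentially:
  Job 1: processing = 2, completes at 2
  Job 2: processing = 7, completes at 9
  Job 3: processing = 10, completes at 19
  Job 4: processing = 10, completes at 29
  Job 5: processing = 13, completes at 42
  Job 6: processing = 13, completes at 55
  Job 7: processing = 13, completes at 68
Sum of completion times = 224
Average completion time = 224/7 = 32.0

32.0


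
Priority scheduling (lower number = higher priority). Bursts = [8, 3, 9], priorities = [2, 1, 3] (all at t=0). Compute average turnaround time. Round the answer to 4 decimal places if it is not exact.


Sort by priority (ascending = highest first):
Order: [(1, 3), (2, 8), (3, 9)]
Completion times:
  Priority 1, burst=3, C=3
  Priority 2, burst=8, C=11
  Priority 3, burst=9, C=20
Average turnaround = 34/3 = 11.3333

11.3333


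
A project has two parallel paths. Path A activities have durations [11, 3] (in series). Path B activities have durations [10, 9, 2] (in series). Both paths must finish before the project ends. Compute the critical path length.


Path A total = 11 + 3 = 14
Path B total = 10 + 9 + 2 = 21
Critical path = longest path = max(14, 21) = 21

21


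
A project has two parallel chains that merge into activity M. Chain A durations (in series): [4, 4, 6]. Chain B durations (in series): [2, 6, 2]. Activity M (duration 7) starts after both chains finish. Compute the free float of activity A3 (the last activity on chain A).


ES(A3) = sum of predecessors on chain A = 8
EF(A3) = ES + duration = 8 + 6 = 14
Successor of A3 is M. ES(M) = max(sum(A), sum(B)) = max(14, 10) = 14
Free float = ES(successor) - EF(current) = 14 - 14 = 0

0


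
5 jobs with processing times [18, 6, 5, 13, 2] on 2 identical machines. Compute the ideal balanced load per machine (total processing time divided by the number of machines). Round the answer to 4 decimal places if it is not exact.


Total processing time = 18 + 6 + 5 + 13 + 2 = 44
Number of machines = 2
Ideal balanced load = 44 / 2 = 22.0

22.0


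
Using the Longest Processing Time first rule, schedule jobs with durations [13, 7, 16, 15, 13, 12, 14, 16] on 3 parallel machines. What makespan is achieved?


Sort jobs in decreasing order (LPT): [16, 16, 15, 14, 13, 13, 12, 7]
Assign each job to the least loaded machine:
  Machine 1: jobs [16, 13, 12], load = 41
  Machine 2: jobs [16, 13, 7], load = 36
  Machine 3: jobs [15, 14], load = 29
Makespan = max load = 41

41


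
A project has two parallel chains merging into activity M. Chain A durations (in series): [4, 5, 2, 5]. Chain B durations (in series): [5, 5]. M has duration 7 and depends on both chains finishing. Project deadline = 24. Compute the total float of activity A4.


Forward pass: ES(A4) = sum of predecessors on chain A = 11
EF = ES + duration = 11 + 5 = 16
Backward pass: LF(M) = deadline = 24; LS(M) = 24 - 7 = 17
LF(A4) = LS(M) - sum(successors on chain A) = 17 - 0 = 17
LS = LF - duration = 17 - 5 = 12
Total float = LS - ES = 12 - 11 = 1

1


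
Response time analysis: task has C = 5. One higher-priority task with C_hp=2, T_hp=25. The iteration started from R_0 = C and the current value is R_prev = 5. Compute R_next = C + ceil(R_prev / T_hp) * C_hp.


R_next = C + ceil(R_prev / T_hp) * C_hp
ceil(5 / 25) = ceil(0.2) = 1
Interference = 1 * 2 = 2
R_next = 5 + 2 = 7

7


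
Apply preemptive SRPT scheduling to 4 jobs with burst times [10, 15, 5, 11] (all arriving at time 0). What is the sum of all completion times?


Since all jobs arrive at t=0, SRPT equals SPT ordering.
SPT order: [5, 10, 11, 15]
Completion times:
  Job 1: p=5, C=5
  Job 2: p=10, C=15
  Job 3: p=11, C=26
  Job 4: p=15, C=41
Total completion time = 5 + 15 + 26 + 41 = 87

87


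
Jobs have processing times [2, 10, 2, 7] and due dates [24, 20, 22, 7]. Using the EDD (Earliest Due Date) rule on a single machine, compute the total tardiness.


Sort by due date (EDD order): [(7, 7), (10, 20), (2, 22), (2, 24)]
Compute completion times and tardiness:
  Job 1: p=7, d=7, C=7, tardiness=max(0,7-7)=0
  Job 2: p=10, d=20, C=17, tardiness=max(0,17-20)=0
  Job 3: p=2, d=22, C=19, tardiness=max(0,19-22)=0
  Job 4: p=2, d=24, C=21, tardiness=max(0,21-24)=0
Total tardiness = 0

0


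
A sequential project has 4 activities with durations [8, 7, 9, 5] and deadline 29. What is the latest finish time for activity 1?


LF(activity 1) = deadline - sum of successor durations
Successors: activities 2 through 4 with durations [7, 9, 5]
Sum of successor durations = 21
LF = 29 - 21 = 8

8


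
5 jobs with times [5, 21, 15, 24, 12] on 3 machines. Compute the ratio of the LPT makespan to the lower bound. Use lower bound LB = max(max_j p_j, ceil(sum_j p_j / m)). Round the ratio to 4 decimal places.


LPT order: [24, 21, 15, 12, 5]
Machine loads after assignment: [24, 26, 27]
LPT makespan = 27
Lower bound = max(max_job, ceil(total/3)) = max(24, 26) = 26
Ratio = 27 / 26 = 1.0385

1.0385


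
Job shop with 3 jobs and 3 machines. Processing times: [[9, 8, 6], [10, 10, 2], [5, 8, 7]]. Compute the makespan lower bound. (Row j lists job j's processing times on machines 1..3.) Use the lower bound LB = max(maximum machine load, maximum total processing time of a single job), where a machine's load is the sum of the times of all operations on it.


Machine loads:
  Machine 1: 9 + 10 + 5 = 24
  Machine 2: 8 + 10 + 8 = 26
  Machine 3: 6 + 2 + 7 = 15
Max machine load = 26
Job totals:
  Job 1: 23
  Job 2: 22
  Job 3: 20
Max job total = 23
Lower bound = max(26, 23) = 26

26


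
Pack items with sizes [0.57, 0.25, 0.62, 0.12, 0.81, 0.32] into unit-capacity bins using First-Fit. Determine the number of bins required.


Place items sequentially using First-Fit:
  Item 0.57 -> new Bin 1
  Item 0.25 -> Bin 1 (now 0.82)
  Item 0.62 -> new Bin 2
  Item 0.12 -> Bin 1 (now 0.94)
  Item 0.81 -> new Bin 3
  Item 0.32 -> Bin 2 (now 0.94)
Total bins used = 3

3


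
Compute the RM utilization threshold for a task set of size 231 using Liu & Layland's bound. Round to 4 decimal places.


Compute 2^(1/231) = 1.0030051436
Subtract 1: 1.0030051436 - 1 = 0.0030051436
Multiply by n: 231 * 0.0030051436 = 0.6941881716
Round to 4 dp: 0.6942

0.6942


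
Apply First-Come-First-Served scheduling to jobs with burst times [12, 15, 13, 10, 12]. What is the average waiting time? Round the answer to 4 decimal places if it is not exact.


FCFS order (as given): [12, 15, 13, 10, 12]
Waiting times:
  Job 1: wait = 0
  Job 2: wait = 12
  Job 3: wait = 27
  Job 4: wait = 40
  Job 5: wait = 50
Sum of waiting times = 129
Average waiting time = 129/5 = 25.8

25.8


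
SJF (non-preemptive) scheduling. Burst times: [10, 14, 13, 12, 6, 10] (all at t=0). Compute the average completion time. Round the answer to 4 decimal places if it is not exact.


SJF order (ascending): [6, 10, 10, 12, 13, 14]
Completion times:
  Job 1: burst=6, C=6
  Job 2: burst=10, C=16
  Job 3: burst=10, C=26
  Job 4: burst=12, C=38
  Job 5: burst=13, C=51
  Job 6: burst=14, C=65
Average completion = 202/6 = 33.6667

33.6667


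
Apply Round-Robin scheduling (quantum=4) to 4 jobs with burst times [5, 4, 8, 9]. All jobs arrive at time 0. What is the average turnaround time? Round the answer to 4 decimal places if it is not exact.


Time quantum = 4
Execution trace:
  J1 runs 4 units, time = 4
  J2 runs 4 units, time = 8
  J3 runs 4 units, time = 12
  J4 runs 4 units, time = 16
  J1 runs 1 units, time = 17
  J3 runs 4 units, time = 21
  J4 runs 4 units, time = 25
  J4 runs 1 units, time = 26
Finish times: [17, 8, 21, 26]
Average turnaround = 72/4 = 18.0

18.0


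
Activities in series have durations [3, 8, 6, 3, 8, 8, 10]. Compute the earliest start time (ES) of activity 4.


Activity 4 starts after activities 1 through 3 complete.
Predecessor durations: [3, 8, 6]
ES = 3 + 8 + 6 = 17

17


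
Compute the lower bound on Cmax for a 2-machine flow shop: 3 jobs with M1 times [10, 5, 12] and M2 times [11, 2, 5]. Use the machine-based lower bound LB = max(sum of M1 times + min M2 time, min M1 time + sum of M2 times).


LB1 = sum(M1 times) + min(M2 times) = 27 + 2 = 29
LB2 = min(M1 times) + sum(M2 times) = 5 + 18 = 23
Lower bound = max(LB1, LB2) = max(29, 23) = 29

29


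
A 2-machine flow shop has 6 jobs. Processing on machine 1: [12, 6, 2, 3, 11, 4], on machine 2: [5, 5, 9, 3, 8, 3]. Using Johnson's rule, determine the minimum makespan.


Apply Johnson's rule:
  Group 1 (a <= b): [(3, 2, 9), (4, 3, 3)]
  Group 2 (a > b): [(5, 11, 8), (1, 12, 5), (2, 6, 5), (6, 4, 3)]
Optimal job order: [3, 4, 5, 1, 2, 6]
Schedule:
  Job 3: M1 done at 2, M2 done at 11
  Job 4: M1 done at 5, M2 done at 14
  Job 5: M1 done at 16, M2 done at 24
  Job 1: M1 done at 28, M2 done at 33
  Job 2: M1 done at 34, M2 done at 39
  Job 6: M1 done at 38, M2 done at 42
Makespan = 42

42


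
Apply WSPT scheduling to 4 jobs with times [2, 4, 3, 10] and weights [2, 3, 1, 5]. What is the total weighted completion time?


Compute p/w ratios and sort ascending (WSPT): [(2, 2), (4, 3), (10, 5), (3, 1)]
Compute weighted completion times:
  Job (p=2,w=2): C=2, w*C=2*2=4
  Job (p=4,w=3): C=6, w*C=3*6=18
  Job (p=10,w=5): C=16, w*C=5*16=80
  Job (p=3,w=1): C=19, w*C=1*19=19
Total weighted completion time = 121

121


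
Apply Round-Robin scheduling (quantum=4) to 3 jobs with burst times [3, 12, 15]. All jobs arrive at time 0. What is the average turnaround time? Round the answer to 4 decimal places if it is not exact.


Time quantum = 4
Execution trace:
  J1 runs 3 units, time = 3
  J2 runs 4 units, time = 7
  J3 runs 4 units, time = 11
  J2 runs 4 units, time = 15
  J3 runs 4 units, time = 19
  J2 runs 4 units, time = 23
  J3 runs 4 units, time = 27
  J3 runs 3 units, time = 30
Finish times: [3, 23, 30]
Average turnaround = 56/3 = 18.6667

18.6667


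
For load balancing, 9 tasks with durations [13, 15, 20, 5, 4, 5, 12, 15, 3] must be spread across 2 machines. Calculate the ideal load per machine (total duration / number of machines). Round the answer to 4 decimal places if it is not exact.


Total processing time = 13 + 15 + 20 + 5 + 4 + 5 + 12 + 15 + 3 = 92
Number of machines = 2
Ideal balanced load = 92 / 2 = 46.0

46.0


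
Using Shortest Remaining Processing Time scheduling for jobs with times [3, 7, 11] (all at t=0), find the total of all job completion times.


Since all jobs arrive at t=0, SRPT equals SPT ordering.
SPT order: [3, 7, 11]
Completion times:
  Job 1: p=3, C=3
  Job 2: p=7, C=10
  Job 3: p=11, C=21
Total completion time = 3 + 10 + 21 = 34

34


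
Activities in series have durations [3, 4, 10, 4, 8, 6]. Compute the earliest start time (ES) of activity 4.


Activity 4 starts after activities 1 through 3 complete.
Predecessor durations: [3, 4, 10]
ES = 3 + 4 + 10 = 17

17


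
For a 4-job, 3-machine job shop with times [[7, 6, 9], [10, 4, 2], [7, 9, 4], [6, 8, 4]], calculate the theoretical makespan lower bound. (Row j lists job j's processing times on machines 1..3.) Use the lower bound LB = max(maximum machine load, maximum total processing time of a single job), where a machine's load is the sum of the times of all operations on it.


Machine loads:
  Machine 1: 7 + 10 + 7 + 6 = 30
  Machine 2: 6 + 4 + 9 + 8 = 27
  Machine 3: 9 + 2 + 4 + 4 = 19
Max machine load = 30
Job totals:
  Job 1: 22
  Job 2: 16
  Job 3: 20
  Job 4: 18
Max job total = 22
Lower bound = max(30, 22) = 30

30


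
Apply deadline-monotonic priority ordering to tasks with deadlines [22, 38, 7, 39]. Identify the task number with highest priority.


Sort tasks by relative deadline (ascending):
  Task 3: deadline = 7
  Task 1: deadline = 22
  Task 2: deadline = 38
  Task 4: deadline = 39
Priority order (highest first): [3, 1, 2, 4]
Highest priority task = 3

3


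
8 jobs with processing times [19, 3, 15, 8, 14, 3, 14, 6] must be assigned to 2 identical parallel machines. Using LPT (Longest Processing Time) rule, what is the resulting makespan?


Sort jobs in decreasing order (LPT): [19, 15, 14, 14, 8, 6, 3, 3]
Assign each job to the least loaded machine:
  Machine 1: jobs [19, 14, 6, 3], load = 42
  Machine 2: jobs [15, 14, 8, 3], load = 40
Makespan = max load = 42

42


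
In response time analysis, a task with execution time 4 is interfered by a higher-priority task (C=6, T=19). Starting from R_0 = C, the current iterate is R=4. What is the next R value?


R_next = C + ceil(R_prev / T_hp) * C_hp
ceil(4 / 19) = ceil(0.2105) = 1
Interference = 1 * 6 = 6
R_next = 4 + 6 = 10

10


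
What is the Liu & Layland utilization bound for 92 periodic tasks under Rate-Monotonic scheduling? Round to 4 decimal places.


Compute 2^(1/92) = 1.0075626620
Subtract 1: 1.0075626620 - 1 = 0.0075626620
Multiply by n: 92 * 0.0075626620 = 0.6957649040
Round to 4 dp: 0.6958

0.6958


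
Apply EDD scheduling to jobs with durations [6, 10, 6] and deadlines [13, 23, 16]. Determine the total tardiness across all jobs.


Sort by due date (EDD order): [(6, 13), (6, 16), (10, 23)]
Compute completion times and tardiness:
  Job 1: p=6, d=13, C=6, tardiness=max(0,6-13)=0
  Job 2: p=6, d=16, C=12, tardiness=max(0,12-16)=0
  Job 3: p=10, d=23, C=22, tardiness=max(0,22-23)=0
Total tardiness = 0

0


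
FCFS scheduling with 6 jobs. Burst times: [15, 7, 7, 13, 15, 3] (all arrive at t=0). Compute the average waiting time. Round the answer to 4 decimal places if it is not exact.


FCFS order (as given): [15, 7, 7, 13, 15, 3]
Waiting times:
  Job 1: wait = 0
  Job 2: wait = 15
  Job 3: wait = 22
  Job 4: wait = 29
  Job 5: wait = 42
  Job 6: wait = 57
Sum of waiting times = 165
Average waiting time = 165/6 = 27.5

27.5


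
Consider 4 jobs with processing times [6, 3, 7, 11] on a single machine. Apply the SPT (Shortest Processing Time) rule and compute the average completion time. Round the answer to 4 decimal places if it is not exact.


Sort jobs by processing time (SPT order): [3, 6, 7, 11]
Compute completion times sequentially:
  Job 1: processing = 3, completes at 3
  Job 2: processing = 6, completes at 9
  Job 3: processing = 7, completes at 16
  Job 4: processing = 11, completes at 27
Sum of completion times = 55
Average completion time = 55/4 = 13.75

13.75


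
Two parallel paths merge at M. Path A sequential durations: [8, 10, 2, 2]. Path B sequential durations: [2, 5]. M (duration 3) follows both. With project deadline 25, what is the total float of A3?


Forward pass: ES(A3) = sum of predecessors on chain A = 18
EF = ES + duration = 18 + 2 = 20
Backward pass: LF(M) = deadline = 25; LS(M) = 25 - 3 = 22
LF(A3) = LS(M) - sum(successors on chain A) = 22 - 2 = 20
LS = LF - duration = 20 - 2 = 18
Total float = LS - ES = 18 - 18 = 0

0


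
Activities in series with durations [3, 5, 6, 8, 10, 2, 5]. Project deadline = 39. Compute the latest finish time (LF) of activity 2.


LF(activity 2) = deadline - sum of successor durations
Successors: activities 3 through 7 with durations [6, 8, 10, 2, 5]
Sum of successor durations = 31
LF = 39 - 31 = 8

8


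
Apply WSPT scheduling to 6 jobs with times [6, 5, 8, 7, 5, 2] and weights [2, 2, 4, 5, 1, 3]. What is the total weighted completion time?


Compute p/w ratios and sort ascending (WSPT): [(2, 3), (7, 5), (8, 4), (5, 2), (6, 2), (5, 1)]
Compute weighted completion times:
  Job (p=2,w=3): C=2, w*C=3*2=6
  Job (p=7,w=5): C=9, w*C=5*9=45
  Job (p=8,w=4): C=17, w*C=4*17=68
  Job (p=5,w=2): C=22, w*C=2*22=44
  Job (p=6,w=2): C=28, w*C=2*28=56
  Job (p=5,w=1): C=33, w*C=1*33=33
Total weighted completion time = 252

252


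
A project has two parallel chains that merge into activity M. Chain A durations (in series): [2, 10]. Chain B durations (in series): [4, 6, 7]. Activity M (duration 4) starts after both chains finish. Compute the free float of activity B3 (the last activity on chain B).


ES(B3) = sum of predecessors on chain B = 10
EF(B3) = ES + duration = 10 + 7 = 17
Successor of B3 is M. ES(M) = max(sum(A), sum(B)) = max(12, 17) = 17
Free float = ES(successor) - EF(current) = 17 - 17 = 0

0


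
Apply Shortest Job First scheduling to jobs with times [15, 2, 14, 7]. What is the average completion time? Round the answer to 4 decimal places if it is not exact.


SJF order (ascending): [2, 7, 14, 15]
Completion times:
  Job 1: burst=2, C=2
  Job 2: burst=7, C=9
  Job 3: burst=14, C=23
  Job 4: burst=15, C=38
Average completion = 72/4 = 18.0

18.0


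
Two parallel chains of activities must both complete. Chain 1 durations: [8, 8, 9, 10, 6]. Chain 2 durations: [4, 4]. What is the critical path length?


Path A total = 8 + 8 + 9 + 10 + 6 = 41
Path B total = 4 + 4 = 8
Critical path = longest path = max(41, 8) = 41

41


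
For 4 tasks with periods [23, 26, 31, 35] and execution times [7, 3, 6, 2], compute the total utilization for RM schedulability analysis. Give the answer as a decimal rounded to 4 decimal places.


Compute individual utilizations (exact fractions):
  Task 1: C/T = 7/23 (approx. 0.3043)
  Task 2: C/T = 3/26 (approx. 0.1154)
  Task 3: C/T = 6/31 (approx. 0.1935)
  Task 4: C/T = 2/35 (approx. 0.0571)
Total utilization U = 7/23 + 3/26 + 6/31 + 2/35 = 434991/648830
Rounded to 4 decimal places: U = 0.6704
RM (Liu & Layland) bound for 4 tasks = 0.756828; compare with U = 434991/648830 (approx. 0.670424)
U <= bound, so schedulable by RM sufficient condition.

0.6704


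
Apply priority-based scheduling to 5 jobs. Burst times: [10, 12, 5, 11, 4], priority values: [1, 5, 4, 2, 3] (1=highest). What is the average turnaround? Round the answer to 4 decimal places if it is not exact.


Sort by priority (ascending = highest first):
Order: [(1, 10), (2, 11), (3, 4), (4, 5), (5, 12)]
Completion times:
  Priority 1, burst=10, C=10
  Priority 2, burst=11, C=21
  Priority 3, burst=4, C=25
  Priority 4, burst=5, C=30
  Priority 5, burst=12, C=42
Average turnaround = 128/5 = 25.6

25.6


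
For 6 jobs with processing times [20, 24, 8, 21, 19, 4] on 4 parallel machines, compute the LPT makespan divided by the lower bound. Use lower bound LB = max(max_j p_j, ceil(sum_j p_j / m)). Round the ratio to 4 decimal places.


LPT order: [24, 21, 20, 19, 8, 4]
Machine loads after assignment: [24, 21, 24, 27]
LPT makespan = 27
Lower bound = max(max_job, ceil(total/4)) = max(24, 24) = 24
Ratio = 27 / 24 = 1.125

1.125


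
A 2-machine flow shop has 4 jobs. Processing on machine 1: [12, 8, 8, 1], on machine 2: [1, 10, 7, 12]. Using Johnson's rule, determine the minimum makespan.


Apply Johnson's rule:
  Group 1 (a <= b): [(4, 1, 12), (2, 8, 10)]
  Group 2 (a > b): [(3, 8, 7), (1, 12, 1)]
Optimal job order: [4, 2, 3, 1]
Schedule:
  Job 4: M1 done at 1, M2 done at 13
  Job 2: M1 done at 9, M2 done at 23
  Job 3: M1 done at 17, M2 done at 30
  Job 1: M1 done at 29, M2 done at 31
Makespan = 31

31


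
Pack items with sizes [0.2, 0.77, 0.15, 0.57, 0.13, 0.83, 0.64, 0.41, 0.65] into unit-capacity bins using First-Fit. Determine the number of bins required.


Place items sequentially using First-Fit:
  Item 0.2 -> new Bin 1
  Item 0.77 -> Bin 1 (now 0.97)
  Item 0.15 -> new Bin 2
  Item 0.57 -> Bin 2 (now 0.72)
  Item 0.13 -> Bin 2 (now 0.85)
  Item 0.83 -> new Bin 3
  Item 0.64 -> new Bin 4
  Item 0.41 -> new Bin 5
  Item 0.65 -> new Bin 6
Total bins used = 6

6


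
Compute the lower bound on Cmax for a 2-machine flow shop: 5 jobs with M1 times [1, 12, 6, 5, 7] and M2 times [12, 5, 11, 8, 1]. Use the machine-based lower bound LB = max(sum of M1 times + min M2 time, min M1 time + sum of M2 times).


LB1 = sum(M1 times) + min(M2 times) = 31 + 1 = 32
LB2 = min(M1 times) + sum(M2 times) = 1 + 37 = 38
Lower bound = max(LB1, LB2) = max(32, 38) = 38

38


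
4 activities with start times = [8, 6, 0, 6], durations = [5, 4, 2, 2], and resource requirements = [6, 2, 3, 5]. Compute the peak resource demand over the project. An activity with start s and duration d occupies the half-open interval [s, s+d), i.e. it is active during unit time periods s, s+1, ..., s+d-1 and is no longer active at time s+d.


Each activity i is active on [start_i, start_i + duration_i).
Compute total resource usage per time slot:
  t=0: active resources = [3], total = 3
  t=1: active resources = [3], total = 3
  t=2: active resources = [], total = 0
  t=3: active resources = [], total = 0
  t=4: active resources = [], total = 0
  t=5: active resources = [], total = 0
  t=6: active resources = [2, 5], total = 7
  t=7: active resources = [2, 5], total = 7
  t=8: active resources = [6, 2], total = 8
  t=9: active resources = [6, 2], total = 8
  t=10: active resources = [6], total = 6
  t=11: active resources = [6], total = 6
  t=12: active resources = [6], total = 6
Peak resource demand = 8

8


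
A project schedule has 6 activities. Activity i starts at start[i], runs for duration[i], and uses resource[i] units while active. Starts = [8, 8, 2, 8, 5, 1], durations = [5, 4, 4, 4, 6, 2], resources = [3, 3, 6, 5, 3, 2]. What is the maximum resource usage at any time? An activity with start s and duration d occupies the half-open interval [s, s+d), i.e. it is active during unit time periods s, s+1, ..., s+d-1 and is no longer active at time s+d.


Each activity i is active on [start_i, start_i + duration_i).
Compute total resource usage per time slot:
  t=0: active resources = [], total = 0
  t=1: active resources = [2], total = 2
  t=2: active resources = [6, 2], total = 8
  t=3: active resources = [6], total = 6
  t=4: active resources = [6], total = 6
  t=5: active resources = [6, 3], total = 9
  t=6: active resources = [3], total = 3
  t=7: active resources = [3], total = 3
  t=8: active resources = [3, 3, 5, 3], total = 14
  t=9: active resources = [3, 3, 5, 3], total = 14
  t=10: active resources = [3, 3, 5, 3], total = 14
  t=11: active resources = [3, 3, 5], total = 11
  t=12: active resources = [3], total = 3
Peak resource demand = 14

14


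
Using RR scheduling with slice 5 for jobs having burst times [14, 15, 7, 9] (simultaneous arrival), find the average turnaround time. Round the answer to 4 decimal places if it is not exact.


Time quantum = 5
Execution trace:
  J1 runs 5 units, time = 5
  J2 runs 5 units, time = 10
  J3 runs 5 units, time = 15
  J4 runs 5 units, time = 20
  J1 runs 5 units, time = 25
  J2 runs 5 units, time = 30
  J3 runs 2 units, time = 32
  J4 runs 4 units, time = 36
  J1 runs 4 units, time = 40
  J2 runs 5 units, time = 45
Finish times: [40, 45, 32, 36]
Average turnaround = 153/4 = 38.25

38.25


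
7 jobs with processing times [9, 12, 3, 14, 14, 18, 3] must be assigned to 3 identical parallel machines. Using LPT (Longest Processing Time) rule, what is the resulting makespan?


Sort jobs in decreasing order (LPT): [18, 14, 14, 12, 9, 3, 3]
Assign each job to the least loaded machine:
  Machine 1: jobs [18, 3, 3], load = 24
  Machine 2: jobs [14, 12], load = 26
  Machine 3: jobs [14, 9], load = 23
Makespan = max load = 26

26


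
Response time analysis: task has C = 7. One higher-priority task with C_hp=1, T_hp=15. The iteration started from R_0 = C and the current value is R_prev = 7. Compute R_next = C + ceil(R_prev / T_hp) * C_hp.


R_next = C + ceil(R_prev / T_hp) * C_hp
ceil(7 / 15) = ceil(0.4667) = 1
Interference = 1 * 1 = 1
R_next = 7 + 1 = 8

8


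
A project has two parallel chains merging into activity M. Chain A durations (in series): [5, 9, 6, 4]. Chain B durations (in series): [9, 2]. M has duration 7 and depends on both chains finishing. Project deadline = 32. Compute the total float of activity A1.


Forward pass: ES(A1) = sum of predecessors on chain A = 0
EF = ES + duration = 0 + 5 = 5
Backward pass: LF(M) = deadline = 32; LS(M) = 32 - 7 = 25
LF(A1) = LS(M) - sum(successors on chain A) = 25 - 19 = 6
LS = LF - duration = 6 - 5 = 1
Total float = LS - ES = 1 - 0 = 1

1


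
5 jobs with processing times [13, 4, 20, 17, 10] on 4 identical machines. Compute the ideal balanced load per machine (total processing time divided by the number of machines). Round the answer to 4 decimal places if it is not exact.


Total processing time = 13 + 4 + 20 + 17 + 10 = 64
Number of machines = 4
Ideal balanced load = 64 / 4 = 16.0

16.0


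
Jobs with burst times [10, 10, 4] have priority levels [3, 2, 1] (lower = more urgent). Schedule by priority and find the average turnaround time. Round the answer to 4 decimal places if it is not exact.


Sort by priority (ascending = highest first):
Order: [(1, 4), (2, 10), (3, 10)]
Completion times:
  Priority 1, burst=4, C=4
  Priority 2, burst=10, C=14
  Priority 3, burst=10, C=24
Average turnaround = 42/3 = 14.0

14.0


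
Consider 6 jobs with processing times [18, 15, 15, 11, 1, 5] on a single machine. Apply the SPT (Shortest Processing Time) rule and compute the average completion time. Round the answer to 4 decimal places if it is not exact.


Sort jobs by processing time (SPT order): [1, 5, 11, 15, 15, 18]
Compute completion times sequentially:
  Job 1: processing = 1, completes at 1
  Job 2: processing = 5, completes at 6
  Job 3: processing = 11, completes at 17
  Job 4: processing = 15, completes at 32
  Job 5: processing = 15, completes at 47
  Job 6: processing = 18, completes at 65
Sum of completion times = 168
Average completion time = 168/6 = 28.0

28.0


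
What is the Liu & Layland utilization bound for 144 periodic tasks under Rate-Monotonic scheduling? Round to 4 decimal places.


Compute 2^(1/144) = 1.0048251257
Subtract 1: 1.0048251257 - 1 = 0.0048251257
Multiply by n: 144 * 0.0048251257 = 0.6948181008
Round to 4 dp: 0.6948

0.6948


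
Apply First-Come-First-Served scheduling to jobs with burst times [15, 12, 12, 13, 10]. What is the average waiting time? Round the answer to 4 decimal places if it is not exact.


FCFS order (as given): [15, 12, 12, 13, 10]
Waiting times:
  Job 1: wait = 0
  Job 2: wait = 15
  Job 3: wait = 27
  Job 4: wait = 39
  Job 5: wait = 52
Sum of waiting times = 133
Average waiting time = 133/5 = 26.6

26.6


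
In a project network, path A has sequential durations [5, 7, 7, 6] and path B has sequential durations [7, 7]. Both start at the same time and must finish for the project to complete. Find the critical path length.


Path A total = 5 + 7 + 7 + 6 = 25
Path B total = 7 + 7 = 14
Critical path = longest path = max(25, 14) = 25

25


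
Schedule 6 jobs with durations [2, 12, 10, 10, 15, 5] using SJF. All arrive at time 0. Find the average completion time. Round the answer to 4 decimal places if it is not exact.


SJF order (ascending): [2, 5, 10, 10, 12, 15]
Completion times:
  Job 1: burst=2, C=2
  Job 2: burst=5, C=7
  Job 3: burst=10, C=17
  Job 4: burst=10, C=27
  Job 5: burst=12, C=39
  Job 6: burst=15, C=54
Average completion = 146/6 = 24.3333

24.3333


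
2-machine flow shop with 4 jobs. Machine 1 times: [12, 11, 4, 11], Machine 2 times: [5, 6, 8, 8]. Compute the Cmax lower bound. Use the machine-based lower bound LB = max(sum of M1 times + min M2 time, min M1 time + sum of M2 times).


LB1 = sum(M1 times) + min(M2 times) = 38 + 5 = 43
LB2 = min(M1 times) + sum(M2 times) = 4 + 27 = 31
Lower bound = max(LB1, LB2) = max(43, 31) = 43

43


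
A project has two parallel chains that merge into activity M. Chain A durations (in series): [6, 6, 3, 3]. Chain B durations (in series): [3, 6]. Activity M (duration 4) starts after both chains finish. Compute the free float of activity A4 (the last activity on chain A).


ES(A4) = sum of predecessors on chain A = 15
EF(A4) = ES + duration = 15 + 3 = 18
Successor of A4 is M. ES(M) = max(sum(A), sum(B)) = max(18, 9) = 18
Free float = ES(successor) - EF(current) = 18 - 18 = 0

0


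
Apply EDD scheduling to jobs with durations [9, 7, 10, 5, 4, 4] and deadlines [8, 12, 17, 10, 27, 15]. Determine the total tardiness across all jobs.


Sort by due date (EDD order): [(9, 8), (5, 10), (7, 12), (4, 15), (10, 17), (4, 27)]
Compute completion times and tardiness:
  Job 1: p=9, d=8, C=9, tardiness=max(0,9-8)=1
  Job 2: p=5, d=10, C=14, tardiness=max(0,14-10)=4
  Job 3: p=7, d=12, C=21, tardiness=max(0,21-12)=9
  Job 4: p=4, d=15, C=25, tardiness=max(0,25-15)=10
  Job 5: p=10, d=17, C=35, tardiness=max(0,35-17)=18
  Job 6: p=4, d=27, C=39, tardiness=max(0,39-27)=12
Total tardiness = 54

54


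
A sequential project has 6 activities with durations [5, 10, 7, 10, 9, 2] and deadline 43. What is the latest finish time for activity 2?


LF(activity 2) = deadline - sum of successor durations
Successors: activities 3 through 6 with durations [7, 10, 9, 2]
Sum of successor durations = 28
LF = 43 - 28 = 15

15


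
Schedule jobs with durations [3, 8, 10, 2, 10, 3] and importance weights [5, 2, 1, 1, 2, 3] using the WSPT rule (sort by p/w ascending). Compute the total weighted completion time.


Compute p/w ratios and sort ascending (WSPT): [(3, 5), (3, 3), (2, 1), (8, 2), (10, 2), (10, 1)]
Compute weighted completion times:
  Job (p=3,w=5): C=3, w*C=5*3=15
  Job (p=3,w=3): C=6, w*C=3*6=18
  Job (p=2,w=1): C=8, w*C=1*8=8
  Job (p=8,w=2): C=16, w*C=2*16=32
  Job (p=10,w=2): C=26, w*C=2*26=52
  Job (p=10,w=1): C=36, w*C=1*36=36
Total weighted completion time = 161

161


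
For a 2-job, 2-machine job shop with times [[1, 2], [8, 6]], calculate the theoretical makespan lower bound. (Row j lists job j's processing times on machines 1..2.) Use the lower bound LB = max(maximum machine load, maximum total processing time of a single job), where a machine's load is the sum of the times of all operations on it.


Machine loads:
  Machine 1: 1 + 8 = 9
  Machine 2: 2 + 6 = 8
Max machine load = 9
Job totals:
  Job 1: 3
  Job 2: 14
Max job total = 14
Lower bound = max(9, 14) = 14

14


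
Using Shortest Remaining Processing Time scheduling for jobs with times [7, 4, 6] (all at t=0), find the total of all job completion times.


Since all jobs arrive at t=0, SRPT equals SPT ordering.
SPT order: [4, 6, 7]
Completion times:
  Job 1: p=4, C=4
  Job 2: p=6, C=10
  Job 3: p=7, C=17
Total completion time = 4 + 10 + 17 = 31

31


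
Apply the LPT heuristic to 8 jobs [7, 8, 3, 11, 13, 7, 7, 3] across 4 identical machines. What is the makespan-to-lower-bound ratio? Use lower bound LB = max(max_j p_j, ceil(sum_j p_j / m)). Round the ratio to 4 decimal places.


LPT order: [13, 11, 8, 7, 7, 7, 3, 3]
Machine loads after assignment: [16, 14, 15, 14]
LPT makespan = 16
Lower bound = max(max_job, ceil(total/4)) = max(13, 15) = 15
Ratio = 16 / 15 = 1.0667

1.0667


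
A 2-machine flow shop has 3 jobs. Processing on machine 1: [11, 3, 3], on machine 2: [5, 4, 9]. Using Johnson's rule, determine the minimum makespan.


Apply Johnson's rule:
  Group 1 (a <= b): [(2, 3, 4), (3, 3, 9)]
  Group 2 (a > b): [(1, 11, 5)]
Optimal job order: [2, 3, 1]
Schedule:
  Job 2: M1 done at 3, M2 done at 7
  Job 3: M1 done at 6, M2 done at 16
  Job 1: M1 done at 17, M2 done at 22
Makespan = 22

22


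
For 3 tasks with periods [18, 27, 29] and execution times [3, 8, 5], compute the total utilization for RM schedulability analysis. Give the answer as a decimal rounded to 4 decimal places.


Compute individual utilizations (exact fractions):
  Task 1: C/T = 3/18 = 1/6 (approx. 0.1667)
  Task 2: C/T = 8/27 (approx. 0.2963)
  Task 3: C/T = 5/29 (approx. 0.1724)
Total utilization U = 1/6 + 8/27 + 5/29 = 995/1566
Rounded to 4 decimal places: U = 0.6354
RM (Liu & Layland) bound for 3 tasks = 0.779763; compare with U = 995/1566 (approx. 0.635377)
U <= bound, so schedulable by RM sufficient condition.

0.6354


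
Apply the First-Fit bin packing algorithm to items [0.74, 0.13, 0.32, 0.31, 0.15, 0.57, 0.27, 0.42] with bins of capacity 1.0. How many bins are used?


Place items sequentially using First-Fit:
  Item 0.74 -> new Bin 1
  Item 0.13 -> Bin 1 (now 0.87)
  Item 0.32 -> new Bin 2
  Item 0.31 -> Bin 2 (now 0.63)
  Item 0.15 -> Bin 2 (now 0.78)
  Item 0.57 -> new Bin 3
  Item 0.27 -> Bin 3 (now 0.84)
  Item 0.42 -> new Bin 4
Total bins used = 4

4


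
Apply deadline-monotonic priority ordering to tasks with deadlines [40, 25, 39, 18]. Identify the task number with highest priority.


Sort tasks by relative deadline (ascending):
  Task 4: deadline = 18
  Task 2: deadline = 25
  Task 3: deadline = 39
  Task 1: deadline = 40
Priority order (highest first): [4, 2, 3, 1]
Highest priority task = 4

4


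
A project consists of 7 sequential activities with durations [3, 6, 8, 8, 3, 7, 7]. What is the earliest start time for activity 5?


Activity 5 starts after activities 1 through 4 complete.
Predecessor durations: [3, 6, 8, 8]
ES = 3 + 6 + 8 + 8 = 25

25


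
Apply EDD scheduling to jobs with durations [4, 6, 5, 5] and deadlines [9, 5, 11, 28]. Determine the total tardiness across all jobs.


Sort by due date (EDD order): [(6, 5), (4, 9), (5, 11), (5, 28)]
Compute completion times and tardiness:
  Job 1: p=6, d=5, C=6, tardiness=max(0,6-5)=1
  Job 2: p=4, d=9, C=10, tardiness=max(0,10-9)=1
  Job 3: p=5, d=11, C=15, tardiness=max(0,15-11)=4
  Job 4: p=5, d=28, C=20, tardiness=max(0,20-28)=0
Total tardiness = 6

6


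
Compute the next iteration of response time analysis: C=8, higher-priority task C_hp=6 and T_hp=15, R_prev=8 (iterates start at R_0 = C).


R_next = C + ceil(R_prev / T_hp) * C_hp
ceil(8 / 15) = ceil(0.5333) = 1
Interference = 1 * 6 = 6
R_next = 8 + 6 = 14

14


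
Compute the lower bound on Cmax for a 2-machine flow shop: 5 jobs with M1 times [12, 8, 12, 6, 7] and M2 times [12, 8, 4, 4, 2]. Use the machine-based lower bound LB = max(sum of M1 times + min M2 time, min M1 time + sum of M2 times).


LB1 = sum(M1 times) + min(M2 times) = 45 + 2 = 47
LB2 = min(M1 times) + sum(M2 times) = 6 + 30 = 36
Lower bound = max(LB1, LB2) = max(47, 36) = 47

47
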